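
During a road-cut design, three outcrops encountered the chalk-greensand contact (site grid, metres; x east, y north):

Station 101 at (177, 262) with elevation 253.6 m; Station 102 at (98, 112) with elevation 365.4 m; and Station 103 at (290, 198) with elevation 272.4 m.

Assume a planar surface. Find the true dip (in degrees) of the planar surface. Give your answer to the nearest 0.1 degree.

Two edge vectors: Station 101→Station 102 = (-79, -150, 111.8), Station 101→Station 103 = (113, -64, 18.8).
Normal n = (Station 101→Station 102) × (Station 101→Station 103) = (4335.2, 14118.6, 22006).
So ∂z/∂x = −n_x/n_z = −0.19700 and ∂z/∂y = −n_y/n_z = −0.64158.
Gradient magnitude |∇z| = √(a² + b²) = √(0.03881 + 0.41162) = 0.67114.
True dip = arctan(0.67114) = 33.9°, dipping toward NNE (azimuth ≈ 017°).

33.9°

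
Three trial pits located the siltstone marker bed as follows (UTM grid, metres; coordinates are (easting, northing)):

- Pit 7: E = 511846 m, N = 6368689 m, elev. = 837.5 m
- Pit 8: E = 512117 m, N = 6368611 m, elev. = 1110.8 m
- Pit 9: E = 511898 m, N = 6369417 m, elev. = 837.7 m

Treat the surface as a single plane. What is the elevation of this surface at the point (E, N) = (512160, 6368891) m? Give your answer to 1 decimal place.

Let the plane be z = a·E + b·N + c.
Pit 8−Pit 7: 271a − 78b = 273.3;  Pit 9−Pit 7: 52a + 728b = 0.2.
Solving gives a = 0.988248967, b = −0.070314487.
Then c = 837.5 − a·511846 − b·6368689 = −57182.68.
At (512160, 6368891): z = 506141.6 − 447825.3 − 57182.68 = 1133.6 m.

1133.6 m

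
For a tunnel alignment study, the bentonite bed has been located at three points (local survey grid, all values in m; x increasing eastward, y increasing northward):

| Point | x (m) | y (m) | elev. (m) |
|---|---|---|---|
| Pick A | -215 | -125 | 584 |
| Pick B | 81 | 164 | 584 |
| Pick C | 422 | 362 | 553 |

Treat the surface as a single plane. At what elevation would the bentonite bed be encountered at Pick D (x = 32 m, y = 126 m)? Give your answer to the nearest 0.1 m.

Two edge vectors: Pick A→Pick B = (296, 289, 0), Pick A→Pick C = (637, 487, -31).
Normal n = (Pick A→Pick B) × (Pick A→Pick C) = (-8959, 9176, -39941).
So ∂z/∂x = −n_x/n_z = −0.22431 and ∂z/∂y = −n_y/n_z = 0.22974.
Intercept c from Pick A: 584 − 48.23 + 28.72 = 564.49.
At (32, 126): z = −7.2 + 28.9 + 564.49 = 586.3 m.

586.3 m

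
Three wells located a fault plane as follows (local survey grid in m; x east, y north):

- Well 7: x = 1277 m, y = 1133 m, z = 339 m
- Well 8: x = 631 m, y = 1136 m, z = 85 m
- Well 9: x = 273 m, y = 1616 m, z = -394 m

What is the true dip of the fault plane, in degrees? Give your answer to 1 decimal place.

38.9°

Two edge vectors: Well 7→Well 8 = (-646, 3, -254), Well 7→Well 9 = (-1004, 483, -733).
Normal n = (Well 7→Well 8) × (Well 7→Well 9) = (120483, -218502, -309006).
So ∂z/∂x = −n_x/n_z = 0.38991 and ∂z/∂y = −n_y/n_z = −0.70711.
Gradient magnitude |∇z| = √(a² + b²) = √(0.15203 + 0.50001) = 0.80749.
True dip = arctan(0.80749) = 38.9°, dipping toward NNW (azimuth ≈ 331°).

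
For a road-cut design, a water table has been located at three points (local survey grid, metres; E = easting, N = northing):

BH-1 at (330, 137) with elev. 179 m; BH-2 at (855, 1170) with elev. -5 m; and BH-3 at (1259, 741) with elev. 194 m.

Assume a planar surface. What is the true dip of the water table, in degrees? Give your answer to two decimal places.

Two edge vectors: BH-1→BH-2 = (525, 1033, -184), BH-1→BH-3 = (929, 604, 15).
Normal n = (BH-1→BH-2) × (BH-1→BH-3) = (126631, -178811, -642557).
So ∂z/∂E = −n_x/n_z = 0.19707 and ∂z/∂N = −n_y/n_z = −0.27828.
Gradient magnitude |∇z| = √(a² + b²) = √(0.03884 + 0.07744) = 0.34100.
True dip = arctan(0.34100) = 18.83°, dipping toward NW (azimuth ≈ 325°).

18.83°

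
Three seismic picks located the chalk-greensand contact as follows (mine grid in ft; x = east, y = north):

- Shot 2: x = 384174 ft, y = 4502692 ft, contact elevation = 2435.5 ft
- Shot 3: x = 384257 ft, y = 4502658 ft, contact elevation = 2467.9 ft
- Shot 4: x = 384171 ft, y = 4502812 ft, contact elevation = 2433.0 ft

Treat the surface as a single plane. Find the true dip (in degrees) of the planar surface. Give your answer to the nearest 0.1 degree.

Two edge vectors: Shot 2→Shot 3 = (83, -34, 32.4), Shot 2→Shot 4 = (-3, 120, -2.5).
Normal n = (Shot 2→Shot 3) × (Shot 2→Shot 4) = (-3803, 110.3, 9858).
So ∂z/∂x = −n_x/n_z = 0.38578 and ∂z/∂y = −n_y/n_z = −0.01119.
Gradient magnitude |∇z| = √(a² + b²) = √(0.14882 + 0.00013) = 0.38594.
True dip = arctan(0.38594) = 21.1°, dipping toward W (azimuth ≈ 272°).

21.1°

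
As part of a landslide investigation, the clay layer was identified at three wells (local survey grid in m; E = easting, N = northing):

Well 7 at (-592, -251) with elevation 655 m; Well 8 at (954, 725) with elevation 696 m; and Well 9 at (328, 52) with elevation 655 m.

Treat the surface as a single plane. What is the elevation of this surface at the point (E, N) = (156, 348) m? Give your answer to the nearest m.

Two edge vectors: Well 7→Well 8 = (1546, 976, 41), Well 7→Well 9 = (920, 303, 0).
Normal n = (Well 7→Well 8) × (Well 7→Well 9) = (-12423, 37720, -429482).
So ∂z/∂E = −n_x/n_z = −0.02893 and ∂z/∂N = −n_y/n_z = 0.08783.
Intercept c from Well 7: 655 − 17.12 + 22.04 = 659.92.
At (156, 348): z = −4.5 + 30.6 + 659.92 = 686.0 m.

686 m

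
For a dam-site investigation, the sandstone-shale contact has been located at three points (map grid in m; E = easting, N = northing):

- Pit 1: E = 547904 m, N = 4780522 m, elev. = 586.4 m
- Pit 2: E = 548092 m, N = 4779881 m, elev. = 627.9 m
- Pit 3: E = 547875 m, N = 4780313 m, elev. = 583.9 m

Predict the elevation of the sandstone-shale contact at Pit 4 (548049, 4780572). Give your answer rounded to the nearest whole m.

Let the plane be z = a·E + b·N + c.
Pit 2−Pit 1: 188a − 641b = 41.5;  Pit 3−Pit 1: −29a − 209b = −2.5.
Solving gives a = 0.17753667, b = −0.01267255.
Then c = 586.4 − a·547904 − b·4780522 = −36105.24.
At (548049, 4780572): z = 97298.8 − 60582.0 − 36105.24 = 611.5 m.

612 m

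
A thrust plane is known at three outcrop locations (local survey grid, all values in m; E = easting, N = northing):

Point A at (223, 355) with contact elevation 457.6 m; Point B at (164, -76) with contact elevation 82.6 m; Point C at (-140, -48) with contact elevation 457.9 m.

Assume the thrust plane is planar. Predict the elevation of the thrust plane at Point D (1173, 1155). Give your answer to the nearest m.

Let the plane be z = a·E + b·N + c.
Point B−Point A: −59a − 431b = −375;  Point C−Point A: −363a − 403b = 0.3.
Solving gives a = −1.14003, b = 1.02613.
Then c = 457.6 − a·223 − b·355 = 347.55.
At (1173, 1155): z = −1337.3 + 1185.2 + 347.55 = 195.5 m.

195 m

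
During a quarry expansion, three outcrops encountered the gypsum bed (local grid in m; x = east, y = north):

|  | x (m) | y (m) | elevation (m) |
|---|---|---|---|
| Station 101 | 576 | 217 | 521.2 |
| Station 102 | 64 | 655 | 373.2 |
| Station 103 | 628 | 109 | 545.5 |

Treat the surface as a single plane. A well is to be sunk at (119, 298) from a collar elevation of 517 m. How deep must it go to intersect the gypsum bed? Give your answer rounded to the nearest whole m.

83 m

Two edge vectors: Station 101→Station 102 = (-512, 438, -148), Station 101→Station 103 = (52, -108, 24.3).
Normal n = (Station 101→Station 102) × (Station 101→Station 103) = (-5340.6, 4745.6, 32520).
So ∂z/∂x = −n_x/n_z = 0.16423 and ∂z/∂y = −n_y/n_z = −0.14593.
Intercept c from Station 101: 521.2 − 94.59 + 31.67 = 458.27.
At (119, 298): z_contact = 19.5 − 43.5 + 458.27 = 434.3 m.
Depth below ground = 517 − 434.3 = 83 m.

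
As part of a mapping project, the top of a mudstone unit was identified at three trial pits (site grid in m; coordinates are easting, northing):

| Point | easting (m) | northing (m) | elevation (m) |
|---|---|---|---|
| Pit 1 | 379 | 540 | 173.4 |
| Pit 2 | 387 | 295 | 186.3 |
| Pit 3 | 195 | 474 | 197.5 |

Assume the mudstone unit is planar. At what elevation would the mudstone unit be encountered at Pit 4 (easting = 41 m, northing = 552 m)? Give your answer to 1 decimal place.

Two edge vectors: Pit 1→Pit 2 = (8, -245, 12.9), Pit 1→Pit 3 = (-184, -66, 24.1).
Normal n = (Pit 1→Pit 2) × (Pit 1→Pit 3) = (-5053.1, -2566.4, -45608).
So ∂z/∂easting = −n_x/n_z = −0.11079 and ∂z/∂northing = −n_y/n_z = −0.05627.
Intercept c from Pit 1: 173.4 + 41.99 + 30.39 = 245.78.
At (41, 552): z = −4.5 − 31.1 + 245.78 = 210.2 m.

210.2 m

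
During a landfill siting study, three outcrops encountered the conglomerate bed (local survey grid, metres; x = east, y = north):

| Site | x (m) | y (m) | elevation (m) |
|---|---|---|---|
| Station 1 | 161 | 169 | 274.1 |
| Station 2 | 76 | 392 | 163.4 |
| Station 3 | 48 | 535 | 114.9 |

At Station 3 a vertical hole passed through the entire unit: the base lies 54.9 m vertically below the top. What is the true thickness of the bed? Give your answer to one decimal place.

41.5 m

Two edge vectors: Station 1→Station 2 = (-85, 223, -110.7), Station 1→Station 3 = (-113, 366, -159.2).
Normal n = (Station 1→Station 2) × (Station 1→Station 3) = (5014.6, -1022.9, -5911).
So ∂z/∂x = −n_x/n_z = 0.84835 and ∂z/∂y = −n_y/n_z = −0.17305.
|∇z| = √(a²+b²) = 0.86582, so dip δ = arctan(0.86582) = 40.89°.
True thickness = vertical thickness × cos δ = 54.9 × cos 40.89° = 41.5 m.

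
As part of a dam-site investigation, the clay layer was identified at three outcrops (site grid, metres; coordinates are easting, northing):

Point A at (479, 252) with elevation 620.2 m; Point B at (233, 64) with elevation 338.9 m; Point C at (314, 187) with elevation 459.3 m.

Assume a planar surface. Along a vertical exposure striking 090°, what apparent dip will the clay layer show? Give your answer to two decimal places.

Let the plane be z = a·easting + b·northing + c.
Point B−Point A: −246a − 188b = −281.3;  Point C−Point A: −165a − 65b = −160.9.
Solving gives a = 0.79605, b = 0.45463.
Unit vector along 090° is (sin 90°, cos 90°) = (1.0000, 0.0000).
Slope in that direction = a·(1.0000) + b·(0.0000) = 0.79605.
Apparent dip = arctan|0.79605| = 38.52° (true dip is 42.5°, so apparent ≤ true as expected).

38.52°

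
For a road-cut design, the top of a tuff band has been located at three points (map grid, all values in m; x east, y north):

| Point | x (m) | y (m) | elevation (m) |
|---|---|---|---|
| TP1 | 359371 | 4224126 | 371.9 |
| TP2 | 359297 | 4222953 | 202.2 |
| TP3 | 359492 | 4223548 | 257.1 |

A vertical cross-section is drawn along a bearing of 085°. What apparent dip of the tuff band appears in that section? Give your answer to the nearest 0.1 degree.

10.4°

Let the plane be z = a·x + b·y + c.
TP2−TP1: −74a − 1173b = −169.7;  TP3−TP1: 121a − 578b = −114.8.
Solving gives a = −0.19801, b = 0.15716.
Unit vector along 085° is (sin 85°, cos 85°) = (0.9962, 0.0872).
Slope in that direction = a·(0.9962) + b·(0.0872) = −0.18356.
Apparent dip = arctan|0.18356| = 10.4° (true dip is 14.2°, so apparent ≤ true as expected).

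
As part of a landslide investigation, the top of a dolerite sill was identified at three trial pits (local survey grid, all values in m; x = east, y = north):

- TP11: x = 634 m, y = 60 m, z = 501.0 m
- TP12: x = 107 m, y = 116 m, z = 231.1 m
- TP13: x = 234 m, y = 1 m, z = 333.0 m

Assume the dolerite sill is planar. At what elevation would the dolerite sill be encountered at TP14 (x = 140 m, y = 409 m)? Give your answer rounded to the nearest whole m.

Two edge vectors: TP11→TP12 = (-527, 56, -269.9), TP11→TP13 = (-400, -59, -168).
Normal n = (TP11→TP12) × (TP11→TP13) = (-25332.1, 19424, 53493).
So ∂z/∂x = −n_x/n_z = 0.47356 and ∂z/∂y = −n_y/n_z = −0.36311.
Intercept c from TP11: 501 − 300.24 + 21.79 = 222.55.
At (140, 409): z = 66.3 − 148.5 + 222.55 = 140.3 m.

140 m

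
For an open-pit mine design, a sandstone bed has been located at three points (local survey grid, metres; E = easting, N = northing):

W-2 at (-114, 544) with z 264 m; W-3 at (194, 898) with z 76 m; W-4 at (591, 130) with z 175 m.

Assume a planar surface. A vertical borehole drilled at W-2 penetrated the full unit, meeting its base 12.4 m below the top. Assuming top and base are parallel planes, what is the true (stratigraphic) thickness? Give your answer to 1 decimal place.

11.5 m

Two edge vectors: W-2→W-3 = (308, 354, -188), W-2→W-4 = (705, -414, -89).
Normal n = (W-2→W-3) × (W-2→W-4) = (-109338, -105128, -377082).
So ∂z/∂E = −n_x/n_z = −0.28996 and ∂z/∂N = −n_y/n_z = −0.27879.
|∇z| = √(a²+b²) = 0.40225, so dip δ = arctan(0.40225) = 21.91°.
True thickness = vertical thickness × cos δ = 12.4 × cos 21.91° = 11.5 m.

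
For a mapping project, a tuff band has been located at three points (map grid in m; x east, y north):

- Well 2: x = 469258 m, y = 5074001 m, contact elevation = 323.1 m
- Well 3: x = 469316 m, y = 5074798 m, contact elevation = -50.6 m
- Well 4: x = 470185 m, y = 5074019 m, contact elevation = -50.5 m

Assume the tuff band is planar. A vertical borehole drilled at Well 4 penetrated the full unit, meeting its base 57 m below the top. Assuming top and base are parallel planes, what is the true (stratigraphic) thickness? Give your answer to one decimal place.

49.1 m

Two edge vectors: Well 2→Well 3 = (58, 797, -373.7), Well 2→Well 4 = (927, 18, -373.6).
Normal n = (Well 2→Well 3) × (Well 2→Well 4) = (-291032.6, -324751.1, -737775).
So ∂z/∂x = −n_x/n_z = −0.39447 and ∂z/∂y = −n_y/n_z = −0.44018.
|∇z| = √(a²+b²) = 0.59107, so dip δ = arctan(0.59107) = 30.59°.
True thickness = vertical thickness × cos δ = 57 × cos 30.59° = 49.1 m.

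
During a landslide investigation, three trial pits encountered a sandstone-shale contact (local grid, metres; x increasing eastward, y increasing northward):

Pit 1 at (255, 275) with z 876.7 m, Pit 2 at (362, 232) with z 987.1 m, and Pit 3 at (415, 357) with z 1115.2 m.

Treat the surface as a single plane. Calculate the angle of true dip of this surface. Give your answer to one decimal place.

Two edge vectors: Pit 1→Pit 2 = (107, -43, 110.4), Pit 1→Pit 3 = (160, 82, 238.5).
Normal n = (Pit 1→Pit 2) × (Pit 1→Pit 3) = (-19308.3, -7855.5, 15654).
So ∂z/∂x = −n_x/n_z = 1.23344 and ∂z/∂y = −n_y/n_z = 0.50182.
Gradient magnitude |∇z| = √(a² + b²) = √(1.52138 + 0.25182) = 1.33162.
True dip = arctan(1.33162) = 53.1°, dipping toward WSW (azimuth ≈ 248°).

53.1°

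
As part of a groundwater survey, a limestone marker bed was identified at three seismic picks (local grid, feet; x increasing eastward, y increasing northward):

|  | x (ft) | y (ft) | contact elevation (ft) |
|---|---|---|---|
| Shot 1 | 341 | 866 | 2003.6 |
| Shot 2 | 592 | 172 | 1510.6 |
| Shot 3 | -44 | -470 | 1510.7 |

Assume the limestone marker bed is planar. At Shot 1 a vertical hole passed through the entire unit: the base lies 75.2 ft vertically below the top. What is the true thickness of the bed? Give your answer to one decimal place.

60.5 ft

Let the plane be z = a·x + b·y + c.
Shot 2−Shot 1: 251a − 694b = −493;  Shot 3−Shot 1: −385a − 1336b = −492.9.
Solving gives a = −0.52541, b = 0.52035.
|∇z| = √(a²+b²) = 0.73947, so dip δ = arctan(0.73947) = 36.48°.
True thickness = vertical thickness × cos δ = 75.2 × cos 36.48° = 60.5 ft.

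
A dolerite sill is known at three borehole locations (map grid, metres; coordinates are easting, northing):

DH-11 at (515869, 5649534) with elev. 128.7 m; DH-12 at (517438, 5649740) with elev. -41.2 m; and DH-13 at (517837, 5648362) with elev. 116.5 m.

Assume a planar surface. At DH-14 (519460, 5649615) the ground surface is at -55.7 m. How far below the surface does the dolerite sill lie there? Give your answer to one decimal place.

149.6 m

Two edge vectors: DH-11→DH-12 = (1569, 206, -169.9), DH-11→DH-13 = (1968, -1172, -12.2).
Normal n = (DH-11→DH-12) × (DH-11→DH-13) = (-201636, -315221.4, -2244276).
So ∂z/∂easting = −n_x/n_z = −0.089844565 and ∂z/∂northing = −n_y/n_z = −0.140455719.
Intercept c from DH-11: 128.7 + 46348.03 + 793509.36 = 839986.09.
At (519460, 5649615): z_contact = −46670.66 − 793520.74 + 839986.09 = -205.31 m.
Depth below ground = -55.7 − (-205.31) = 149.6 m.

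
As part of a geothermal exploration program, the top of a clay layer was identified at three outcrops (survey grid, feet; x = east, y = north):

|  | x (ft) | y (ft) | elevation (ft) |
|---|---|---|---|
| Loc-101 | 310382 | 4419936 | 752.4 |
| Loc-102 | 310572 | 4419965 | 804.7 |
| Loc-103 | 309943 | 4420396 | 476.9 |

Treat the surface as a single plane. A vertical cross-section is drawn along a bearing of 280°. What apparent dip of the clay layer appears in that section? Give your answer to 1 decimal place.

Two edge vectors: Loc-101→Loc-102 = (190, 29, 52.3), Loc-101→Loc-103 = (-439, 460, -275.5).
Normal n = (Loc-101→Loc-102) × (Loc-101→Loc-103) = (-32047.5, 29385.3, 100131).
So ∂z/∂x = −n_x/n_z = 0.32006 and ∂z/∂y = −n_y/n_z = −0.29347.
Unit vector along 280° is (sin 280°, cos 280°) = (-0.9848, 0.1736).
Slope in that direction = a·(-0.9848) + b·(0.1736) = −0.36615.
Apparent dip = arctan|0.36615| = 20.1° (true dip is 23.5°, so apparent ≤ true as expected).

20.1°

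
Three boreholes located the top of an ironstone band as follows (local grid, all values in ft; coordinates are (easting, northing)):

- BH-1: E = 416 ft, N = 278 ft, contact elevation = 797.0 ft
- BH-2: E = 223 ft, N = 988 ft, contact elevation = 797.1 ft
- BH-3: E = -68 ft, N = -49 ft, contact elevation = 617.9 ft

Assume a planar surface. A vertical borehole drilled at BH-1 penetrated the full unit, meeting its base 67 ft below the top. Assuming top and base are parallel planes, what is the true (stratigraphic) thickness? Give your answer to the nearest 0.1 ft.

63.7 ft

Two edge vectors: BH-1→BH-2 = (-193, 710, 0.1), BH-1→BH-3 = (-484, -327, -179.1).
Normal n = (BH-1→BH-2) × (BH-1→BH-3) = (-127128.3, -34614.7, 406751).
So ∂z/∂E = −n_x/n_z = 0.31255 and ∂z/∂N = −n_y/n_z = 0.08510.
|∇z| = √(a²+b²) = 0.32392, so dip δ = arctan(0.32392) = 17.95°.
True thickness = vertical thickness × cos δ = 67 × cos 17.95° = 63.7 ft.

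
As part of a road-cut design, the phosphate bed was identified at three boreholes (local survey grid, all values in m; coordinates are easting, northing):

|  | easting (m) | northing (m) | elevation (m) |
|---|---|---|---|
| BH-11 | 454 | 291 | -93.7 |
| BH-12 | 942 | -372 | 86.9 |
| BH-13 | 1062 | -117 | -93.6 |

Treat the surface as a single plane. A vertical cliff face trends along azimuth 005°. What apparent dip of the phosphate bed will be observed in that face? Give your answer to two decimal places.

Let the plane be z = a·easting + b·northing + c.
BH-12−BH-11: 488a − 663b = 180.6;  BH-13−BH-11: 608a − 408b = 0.1.
Solving gives a = −0.36088, b = −0.53802.
Unit vector along 005° is (sin 5°, cos 5°) = (0.0872, 0.9962).
Slope in that direction = a·(0.0872) + b·(0.9962) = −0.56742.
Apparent dip = arctan|0.56742| = 29.57° (true dip is 32.9°, so apparent ≤ true as expected).

29.57°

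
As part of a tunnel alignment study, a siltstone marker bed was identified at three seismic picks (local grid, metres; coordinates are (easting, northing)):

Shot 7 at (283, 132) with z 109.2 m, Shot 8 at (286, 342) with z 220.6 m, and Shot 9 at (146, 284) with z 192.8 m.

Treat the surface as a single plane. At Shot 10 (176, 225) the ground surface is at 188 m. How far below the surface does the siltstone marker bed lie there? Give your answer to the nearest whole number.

27 m

Two edge vectors: Shot 7→Shot 8 = (3, 210, 111.4), Shot 7→Shot 9 = (-137, 152, 83.6).
Normal n = (Shot 7→Shot 8) × (Shot 7→Shot 9) = (623.2, -15512.6, 29226).
So ∂z/∂E = −n_x/n_z = −0.02132 and ∂z/∂N = −n_y/n_z = 0.53078.
Intercept c from Shot 7: 109.2 + 6.03 − 70.06 = 45.17.
At (176, 225): z_contact = −3.8 + 119.4 + 45.17 = 160.8 m.
Depth below ground = 188 − 160.8 = 27 m.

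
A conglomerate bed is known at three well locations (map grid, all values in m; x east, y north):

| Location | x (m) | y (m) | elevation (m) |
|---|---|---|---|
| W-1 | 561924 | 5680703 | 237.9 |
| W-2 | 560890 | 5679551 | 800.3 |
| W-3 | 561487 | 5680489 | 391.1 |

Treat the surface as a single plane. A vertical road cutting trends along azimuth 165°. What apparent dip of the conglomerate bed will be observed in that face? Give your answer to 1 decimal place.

Two edge vectors: W-1→W-2 = (-1034, -1152, 562.4), W-1→W-3 = (-437, -214, 153.2).
Normal n = (W-1→W-2) × (W-1→W-3) = (-56132.8, -87360, -282148).
So ∂z/∂x = −n_x/n_z = −0.19895 and ∂z/∂y = −n_y/n_z = −0.30962.
Unit vector along 165° is (sin 165°, cos 165°) = (0.2588, -0.9659).
Slope in that direction = a·(0.2588) + b·(-0.9659) = 0.24758.
Apparent dip = arctan|0.24758| = 13.9° (true dip is 20.2°, so apparent ≤ true as expected).

13.9°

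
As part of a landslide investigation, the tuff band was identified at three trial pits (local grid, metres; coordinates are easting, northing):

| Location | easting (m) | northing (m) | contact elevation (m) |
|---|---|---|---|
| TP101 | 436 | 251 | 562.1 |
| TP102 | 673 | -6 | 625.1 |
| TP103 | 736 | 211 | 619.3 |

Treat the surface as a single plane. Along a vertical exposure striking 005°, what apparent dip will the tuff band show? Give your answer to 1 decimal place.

3.6°

Two edge vectors: TP101→TP102 = (237, -257, 63), TP101→TP103 = (300, -40, 57.2).
Normal n = (TP101→TP102) × (TP101→TP103) = (-12180.4, 5343.6, 67620).
So ∂z/∂easting = −n_x/n_z = 0.18013 and ∂z/∂northing = −n_y/n_z = −0.07902.
Unit vector along 005° is (sin 5°, cos 5°) = (0.0872, 0.9962).
Slope in that direction = a·(0.0872) + b·(0.9962) = −0.06302.
Apparent dip = arctan|0.06302| = 3.6° (true dip is 11.1°, so apparent ≤ true as expected).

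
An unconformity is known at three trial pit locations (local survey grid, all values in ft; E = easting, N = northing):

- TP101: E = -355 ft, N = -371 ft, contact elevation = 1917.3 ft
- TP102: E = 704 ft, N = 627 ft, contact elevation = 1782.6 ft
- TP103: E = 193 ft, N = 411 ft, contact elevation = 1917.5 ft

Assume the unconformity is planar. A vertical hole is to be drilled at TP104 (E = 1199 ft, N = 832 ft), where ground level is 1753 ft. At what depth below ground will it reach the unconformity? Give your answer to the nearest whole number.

102 ft

Let the plane be z = a·E + b·N + c.
TP102−TP101: 1059a + 998b = −134.7;  TP103−TP101: 548a + 782b = 0.2.
Solving gives a = −0.37526, b = 0.26322.
Then c = 1917.3 − a·-355 − b·-371 = 1881.74.
At (1199, 832): z_contact = −449.9 + 219.0 + 1881.74 = 1650.8 ft.
Depth below ground = 1753 − 1650.8 = 102 ft.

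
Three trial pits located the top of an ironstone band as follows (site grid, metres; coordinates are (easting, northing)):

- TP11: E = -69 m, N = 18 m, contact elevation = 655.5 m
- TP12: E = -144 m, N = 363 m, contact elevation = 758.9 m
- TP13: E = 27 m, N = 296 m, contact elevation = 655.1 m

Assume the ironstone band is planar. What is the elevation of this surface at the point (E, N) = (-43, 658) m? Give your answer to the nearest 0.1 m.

Two edge vectors: TP11→TP12 = (-75, 345, 103.4), TP11→TP13 = (96, 278, -0.4).
Normal n = (TP11→TP12) × (TP11→TP13) = (-28883.2, 9896.4, -53970).
So ∂z/∂E = −n_x/n_z = −0.53517 and ∂z/∂N = −n_y/n_z = 0.18337.
Intercept c from TP11: 655.5 − 36.93 − 3.30 = 615.27.
At (-43, 658): z = 23.0 + 120.7 + 615.27 = 758.9 m.

758.9 m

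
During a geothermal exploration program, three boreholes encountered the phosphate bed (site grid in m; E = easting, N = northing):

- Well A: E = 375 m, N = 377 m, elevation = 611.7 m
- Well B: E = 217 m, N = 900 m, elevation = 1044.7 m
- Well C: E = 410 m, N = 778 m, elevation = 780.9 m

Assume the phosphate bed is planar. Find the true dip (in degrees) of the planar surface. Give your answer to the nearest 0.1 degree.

49.3°

Two edge vectors: Well A→Well B = (-158, 523, 433), Well A→Well C = (35, 401, 169.2).
Normal n = (Well A→Well B) × (Well A→Well C) = (-85141.4, 41888.6, -81663).
So ∂z/∂E = −n_x/n_z = −1.04259 and ∂z/∂N = −n_y/n_z = 0.51294.
Gradient magnitude |∇z| = √(a² + b²) = √(1.08700 + 0.26311) = 1.16194.
True dip = arctan(1.16194) = 49.3°, dipping toward ESE (azimuth ≈ 116°).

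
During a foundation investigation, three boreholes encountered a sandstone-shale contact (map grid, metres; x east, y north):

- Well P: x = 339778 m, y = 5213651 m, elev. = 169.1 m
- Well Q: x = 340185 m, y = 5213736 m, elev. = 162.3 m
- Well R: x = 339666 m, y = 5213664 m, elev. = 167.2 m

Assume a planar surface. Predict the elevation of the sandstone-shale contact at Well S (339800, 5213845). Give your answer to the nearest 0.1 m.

149.1 m

Two edge vectors: Well P→Well Q = (407, 85, -6.8), Well P→Well R = (-112, 13, -1.9).
Normal n = (Well P→Well Q) × (Well P→Well R) = (-73.1, 1534.9, 14811).
So ∂z/∂x = −n_x/n_z = 0.004935521 and ∂z/∂y = −n_y/n_z = −0.103632435.
Intercept c from Well P: 169.1 − 1676.98 + 540303.35 = 538795.47.
At (339800, 5213845): z = 1677.1 − 540323.5 + 538795.47 = 149.1 m.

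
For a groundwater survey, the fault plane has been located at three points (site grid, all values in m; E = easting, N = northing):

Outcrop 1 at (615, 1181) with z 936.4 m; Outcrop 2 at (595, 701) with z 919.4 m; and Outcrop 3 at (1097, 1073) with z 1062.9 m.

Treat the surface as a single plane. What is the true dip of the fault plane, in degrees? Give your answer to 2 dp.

Two edge vectors: Outcrop 1→Outcrop 2 = (-20, -480, -17), Outcrop 1→Outcrop 3 = (482, -108, 126.5).
Normal n = (Outcrop 1→Outcrop 2) × (Outcrop 1→Outcrop 3) = (-62556, -5664, 233520).
So ∂z/∂E = −n_x/n_z = 0.26788 and ∂z/∂N = −n_y/n_z = 0.02425.
Gradient magnitude |∇z| = √(a² + b²) = √(0.07176 + 0.00059) = 0.26898.
True dip = arctan(0.26898) = 15.06°, dipping toward W (azimuth ≈ 265°).

15.06°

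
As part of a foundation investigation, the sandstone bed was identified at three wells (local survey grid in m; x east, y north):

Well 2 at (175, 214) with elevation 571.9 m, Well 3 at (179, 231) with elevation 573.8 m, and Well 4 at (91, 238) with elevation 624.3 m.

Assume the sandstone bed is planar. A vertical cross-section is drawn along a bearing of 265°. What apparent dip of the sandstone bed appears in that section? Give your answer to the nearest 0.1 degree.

28.0°

Let the plane be z = a·x + b·y + c.
Well 3−Well 2: 4a + 17b = 1.9;  Well 4−Well 2: −84a + 24b = 52.4.
Solving gives a = −0.55459, b = 0.24226.
Unit vector along 265° is (sin 265°, cos 265°) = (-0.9962, -0.0872).
Slope in that direction = a·(-0.9962) + b·(-0.0872) = 0.53137.
Apparent dip = arctan|0.53137| = 28.0° (true dip is 31.2°, so apparent ≤ true as expected).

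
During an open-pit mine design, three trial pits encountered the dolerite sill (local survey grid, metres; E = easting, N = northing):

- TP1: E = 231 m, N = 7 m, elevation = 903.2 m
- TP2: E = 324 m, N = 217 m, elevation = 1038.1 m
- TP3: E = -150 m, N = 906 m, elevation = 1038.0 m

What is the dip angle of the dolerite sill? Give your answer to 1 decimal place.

Let the plane be z = a·E + b·N + c.
TP2−TP1: 93a + 210b = 134.9;  TP3−TP1: −381a + 899b = 134.8.
Solving gives a = 0.56820, b = 0.39075.
Gradient magnitude |∇z| = √(a² + b²) = √(0.32285 + 0.15269) = 0.68959.
True dip = arctan(0.68959) = 34.6°, dipping toward SW (azimuth ≈ 235°).

34.6°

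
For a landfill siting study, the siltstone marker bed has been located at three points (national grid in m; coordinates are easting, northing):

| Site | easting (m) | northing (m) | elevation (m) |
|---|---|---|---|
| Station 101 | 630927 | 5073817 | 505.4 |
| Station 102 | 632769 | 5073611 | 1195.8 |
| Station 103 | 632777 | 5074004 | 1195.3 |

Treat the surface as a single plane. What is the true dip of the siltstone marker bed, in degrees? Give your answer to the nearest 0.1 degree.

Two edge vectors: Station 101→Station 102 = (1842, -206, 690.4), Station 101→Station 103 = (1850, 187, 689.9).
Normal n = (Station 101→Station 102) × (Station 101→Station 103) = (-271224.2, 6444.2, 725554).
So ∂z/∂easting = −n_x/n_z = 0.37382 and ∂z/∂northing = −n_y/n_z = −0.00888.
Gradient magnitude |∇z| = √(a² + b²) = √(0.13974 + 0.00008) = 0.37392.
True dip = arctan(0.37392) = 20.5°, dipping toward W (azimuth ≈ 271°).

20.5°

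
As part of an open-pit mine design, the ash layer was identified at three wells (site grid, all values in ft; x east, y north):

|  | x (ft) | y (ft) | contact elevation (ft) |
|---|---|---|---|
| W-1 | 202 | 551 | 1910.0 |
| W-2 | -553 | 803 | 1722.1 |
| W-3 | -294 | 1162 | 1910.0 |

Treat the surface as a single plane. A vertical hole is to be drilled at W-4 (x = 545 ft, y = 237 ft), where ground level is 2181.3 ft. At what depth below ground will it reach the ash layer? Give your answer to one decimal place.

241.2 ft

Two edge vectors: W-1→W-2 = (-755, 252, -187.9), W-1→W-3 = (-496, 611, 0).
Normal n = (W-1→W-2) × (W-1→W-3) = (114806.9, 93198.4, -336313).
So ∂z/∂x = −n_x/n_z = 0.341369 and ∂z/∂y = −n_y/n_z = 0.277118.
Intercept c from W-1: 1910 − 68.96 − 152.69 = 1688.35.
At (545, 237): z_contact = 186.05 + 65.68 + 1688.35 = 1940.07 ft.
Depth below ground = 2181.3 − 1940.07 = 241.2 ft.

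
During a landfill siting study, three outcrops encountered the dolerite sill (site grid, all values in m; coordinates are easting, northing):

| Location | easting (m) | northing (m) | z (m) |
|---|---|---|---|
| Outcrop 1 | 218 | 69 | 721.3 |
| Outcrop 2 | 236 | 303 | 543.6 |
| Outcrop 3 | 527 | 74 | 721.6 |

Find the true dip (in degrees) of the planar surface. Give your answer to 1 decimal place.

Two edge vectors: Outcrop 1→Outcrop 2 = (18, 234, -177.7), Outcrop 1→Outcrop 3 = (309, 5, 0.3).
Normal n = (Outcrop 1→Outcrop 2) × (Outcrop 1→Outcrop 3) = (958.7, -54914.7, -72216).
So ∂z/∂easting = −n_x/n_z = 0.01328 and ∂z/∂northing = −n_y/n_z = −0.76042.
Gradient magnitude |∇z| = √(a² + b²) = √(0.00018 + 0.57824) = 0.76054.
True dip = arctan(0.76054) = 37.3°, dipping toward N (azimuth ≈ 359°).

37.3°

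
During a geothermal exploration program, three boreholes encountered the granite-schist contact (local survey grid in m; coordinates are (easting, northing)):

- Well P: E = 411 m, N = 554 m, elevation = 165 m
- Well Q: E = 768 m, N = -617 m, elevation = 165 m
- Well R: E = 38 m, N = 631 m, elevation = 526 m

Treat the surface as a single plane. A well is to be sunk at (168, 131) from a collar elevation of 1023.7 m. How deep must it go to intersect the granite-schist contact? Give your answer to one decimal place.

474.5 m

Let the plane be z = a·E + b·N + c.
Well Q−Well P: 357a − 1171b = 0;  Well R−Well P: −373a + 77b = 361.
Solving gives a = −1.03283, b = −0.31488.
Then c = 165 − a·411 − b·554 = 763.93.
At (168, 131): z_contact = −173.52 − 41.25 + 763.93 = 549.17 m.
Depth below ground = 1023.7 − 549.17 = 474.5 m.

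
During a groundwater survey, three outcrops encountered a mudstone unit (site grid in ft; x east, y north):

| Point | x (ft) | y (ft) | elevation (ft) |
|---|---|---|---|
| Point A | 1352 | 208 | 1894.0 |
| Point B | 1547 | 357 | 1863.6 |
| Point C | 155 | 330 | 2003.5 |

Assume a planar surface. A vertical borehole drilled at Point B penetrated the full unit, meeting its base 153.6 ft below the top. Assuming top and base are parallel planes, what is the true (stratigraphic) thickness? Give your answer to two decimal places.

152.43 ft

Two edge vectors: Point A→Point B = (195, 149, -30.4), Point A→Point C = (-1197, 122, 109.5).
Normal n = (Point A→Point B) × (Point A→Point C) = (20024.3, 15036.3, 202143).
So ∂z/∂x = −n_x/n_z = −0.09906 and ∂z/∂y = −n_y/n_z = −0.07438.
|∇z| = √(a²+b²) = 0.12388, so dip δ = arctan(0.12388) = 7.06°.
True thickness = vertical thickness × cos δ = 153.6 × cos 7.06° = 152.43 ft.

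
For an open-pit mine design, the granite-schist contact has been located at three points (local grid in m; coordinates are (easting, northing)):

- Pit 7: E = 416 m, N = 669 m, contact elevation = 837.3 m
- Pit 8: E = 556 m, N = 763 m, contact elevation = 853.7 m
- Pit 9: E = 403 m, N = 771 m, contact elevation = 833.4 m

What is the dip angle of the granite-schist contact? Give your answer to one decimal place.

7.6°

Two edge vectors: Pit 7→Pit 8 = (140, 94, 16.4), Pit 7→Pit 9 = (-13, 102, -3.9).
Normal n = (Pit 7→Pit 8) × (Pit 7→Pit 9) = (-2039.4, 332.8, 15502).
So ∂z/∂E = −n_x/n_z = 0.13156 and ∂z/∂N = −n_y/n_z = −0.02147.
Gradient magnitude |∇z| = √(a² + b²) = √(0.01731 + 0.00046) = 0.13330.
True dip = arctan(0.13330) = 7.6°, dipping toward W (azimuth ≈ 279°).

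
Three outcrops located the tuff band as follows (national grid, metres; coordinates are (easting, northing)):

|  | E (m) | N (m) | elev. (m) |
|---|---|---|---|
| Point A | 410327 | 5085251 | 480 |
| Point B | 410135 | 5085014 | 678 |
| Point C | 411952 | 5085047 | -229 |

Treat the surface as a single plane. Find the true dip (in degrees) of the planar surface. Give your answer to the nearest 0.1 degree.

Two edge vectors: Point A→Point B = (-192, -237, 198), Point A→Point C = (1625, -204, -709).
Normal n = (Point A→Point B) × (Point A→Point C) = (208425, 185622, 424293).
So ∂z/∂E = −n_x/n_z = −0.49123 and ∂z/∂N = −n_y/n_z = −0.43749.
Gradient magnitude |∇z| = √(a² + b²) = √(0.24131 + 0.19139) = 0.65780.
True dip = arctan(0.65780) = 33.3°, dipping toward NE (azimuth ≈ 048°).

33.3°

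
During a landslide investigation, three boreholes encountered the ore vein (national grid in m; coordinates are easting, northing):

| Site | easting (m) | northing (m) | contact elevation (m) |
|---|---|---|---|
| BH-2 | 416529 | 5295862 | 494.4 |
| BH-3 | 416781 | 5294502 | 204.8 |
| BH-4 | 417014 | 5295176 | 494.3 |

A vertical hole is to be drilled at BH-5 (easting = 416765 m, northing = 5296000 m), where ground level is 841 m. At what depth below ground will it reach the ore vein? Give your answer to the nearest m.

Two edge vectors: BH-2→BH-3 = (252, -1360, -289.6), BH-2→BH-4 = (485, -686, -0.1).
Normal n = (BH-2→BH-3) × (BH-2→BH-4) = (-198529.6, -140430.8, 486728).
So ∂z/∂easting = −n_x/n_z = 0.40788613 and ∂z/∂northing = −n_y/n_z = 0.28852008.
Intercept c from BH-2: 494.4 − 169896.40 − 1527962.51 = −1697364.51.
At (416765, 5296000): z_contact = 169992.7 + 1528002.3 − 1697364.51 = 630.5 m.
Depth below ground = 841 − 630.5 = 211 m.

211 m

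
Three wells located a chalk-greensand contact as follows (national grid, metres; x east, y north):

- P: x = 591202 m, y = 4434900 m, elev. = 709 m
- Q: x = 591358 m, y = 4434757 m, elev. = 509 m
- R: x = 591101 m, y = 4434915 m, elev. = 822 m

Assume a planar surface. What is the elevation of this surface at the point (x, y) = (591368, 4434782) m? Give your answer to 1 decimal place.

503.4 m

Two edge vectors: P→Q = (156, -143, -200), P→R = (-101, 15, 113).
Normal n = (P→Q) × (P→R) = (-13159, 2572, -12103).
So ∂z/∂x = −n_x/n_z = −1.087251095 and ∂z/∂y = −n_y/n_z = 0.212509295.
Intercept c from P: 709 + 642785.02 − 942457.47 = −298963.45.
At (591368, 4434782): z = −642965.5 + 942432.4 − 298963.45 = 503.4 m.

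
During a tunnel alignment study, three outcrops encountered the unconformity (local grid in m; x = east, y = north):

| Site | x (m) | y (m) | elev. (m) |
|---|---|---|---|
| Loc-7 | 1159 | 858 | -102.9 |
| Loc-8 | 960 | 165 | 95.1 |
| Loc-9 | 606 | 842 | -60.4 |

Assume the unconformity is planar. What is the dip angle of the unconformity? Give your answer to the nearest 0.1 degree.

15.4°

Two edge vectors: Loc-7→Loc-8 = (-199, -693, 198), Loc-7→Loc-9 = (-553, -16, 42.5).
Normal n = (Loc-7→Loc-8) × (Loc-7→Loc-9) = (-26284.5, -101036.5, -380045).
So ∂z/∂x = −n_x/n_z = −0.06916 and ∂z/∂y = −n_y/n_z = −0.26585.
Gradient magnitude |∇z| = √(a² + b²) = √(0.00478 + 0.07068) = 0.27470.
True dip = arctan(0.27470) = 15.4°, dipping toward NNE (azimuth ≈ 015°).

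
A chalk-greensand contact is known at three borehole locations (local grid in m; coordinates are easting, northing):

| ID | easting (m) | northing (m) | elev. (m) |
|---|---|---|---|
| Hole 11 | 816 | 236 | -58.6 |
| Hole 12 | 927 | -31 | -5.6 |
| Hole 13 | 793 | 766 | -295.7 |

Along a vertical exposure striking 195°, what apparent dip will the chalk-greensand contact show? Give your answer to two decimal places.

Two edge vectors: Hole 11→Hole 12 = (111, -267, 53), Hole 11→Hole 13 = (-23, 530, -237.1).
Normal n = (Hole 11→Hole 12) × (Hole 11→Hole 13) = (35215.7, 25099.1, 52689).
So ∂z/∂easting = −n_x/n_z = −0.66837 and ∂z/∂northing = −n_y/n_z = −0.47636.
Unit vector along 195° is (sin 195°, cos 195°) = (-0.2588, -0.9659).
Slope in that direction = a·(-0.2588) + b·(-0.9659) = 0.63312.
Apparent dip = arctan|0.63312| = 32.34° (true dip is 39.4°, so apparent ≤ true as expected).

32.34°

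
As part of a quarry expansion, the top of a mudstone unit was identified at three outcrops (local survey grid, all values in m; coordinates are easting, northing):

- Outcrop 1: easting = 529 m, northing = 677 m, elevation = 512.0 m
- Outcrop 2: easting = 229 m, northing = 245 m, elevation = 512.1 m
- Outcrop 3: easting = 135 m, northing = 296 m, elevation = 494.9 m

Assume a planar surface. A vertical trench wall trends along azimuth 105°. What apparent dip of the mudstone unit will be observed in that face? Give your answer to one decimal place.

Let the plane be z = a·easting + b·northing + c.
Outcrop 2−Outcrop 1: −300a − 432b = 0.1;  Outcrop 3−Outcrop 1: −394a − 381b = −17.1.
Solving gives a = 0.13281, b = −0.09246.
Unit vector along 105° is (sin 105°, cos 105°) = (0.9659, -0.2588).
Slope in that direction = a·(0.9659) + b·(-0.2588) = 0.15222.
Apparent dip = arctan|0.15222| = 8.7° (true dip is 9.2°, so apparent ≤ true as expected).

8.7°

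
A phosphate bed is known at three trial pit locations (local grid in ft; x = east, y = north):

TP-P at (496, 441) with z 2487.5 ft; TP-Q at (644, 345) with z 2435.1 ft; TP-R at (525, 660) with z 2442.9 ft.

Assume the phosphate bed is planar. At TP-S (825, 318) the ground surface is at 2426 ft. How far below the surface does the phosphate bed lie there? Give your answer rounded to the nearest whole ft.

Let the plane be z = a·x + b·y + c.
TP-Q−TP-P: 148a − 96b = −52.4;  TP-R−TP-P: 29a + 219b = −44.6.
Solving gives a = −0.44770, b = −0.14437.
Then c = 2487.5 − a·496 − b·441 = 2773.23.
At (825, 318): z_contact = −369.4 − 45.9 + 2773.23 = 2358.0 ft.
Depth below ground = 2426 − 2358.0 = 68 ft.

68 ft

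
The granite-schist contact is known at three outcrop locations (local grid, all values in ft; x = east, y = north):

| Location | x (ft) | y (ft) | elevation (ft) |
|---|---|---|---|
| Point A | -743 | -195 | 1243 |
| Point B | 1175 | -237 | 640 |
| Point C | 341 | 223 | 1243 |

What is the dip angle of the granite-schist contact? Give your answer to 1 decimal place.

39.6°

Two edge vectors: Point A→Point B = (1918, -42, -603), Point A→Point C = (1084, 418, 0).
Normal n = (Point A→Point B) × (Point A→Point C) = (252054, -653652, 847252).
So ∂z/∂x = −n_x/n_z = −0.29750 and ∂z/∂y = −n_y/n_z = 0.77150.
Gradient magnitude |∇z| = √(a² + b²) = √(0.08850 + 0.59521) = 0.82687.
True dip = arctan(0.82687) = 39.6°, dipping toward SSE (azimuth ≈ 159°).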